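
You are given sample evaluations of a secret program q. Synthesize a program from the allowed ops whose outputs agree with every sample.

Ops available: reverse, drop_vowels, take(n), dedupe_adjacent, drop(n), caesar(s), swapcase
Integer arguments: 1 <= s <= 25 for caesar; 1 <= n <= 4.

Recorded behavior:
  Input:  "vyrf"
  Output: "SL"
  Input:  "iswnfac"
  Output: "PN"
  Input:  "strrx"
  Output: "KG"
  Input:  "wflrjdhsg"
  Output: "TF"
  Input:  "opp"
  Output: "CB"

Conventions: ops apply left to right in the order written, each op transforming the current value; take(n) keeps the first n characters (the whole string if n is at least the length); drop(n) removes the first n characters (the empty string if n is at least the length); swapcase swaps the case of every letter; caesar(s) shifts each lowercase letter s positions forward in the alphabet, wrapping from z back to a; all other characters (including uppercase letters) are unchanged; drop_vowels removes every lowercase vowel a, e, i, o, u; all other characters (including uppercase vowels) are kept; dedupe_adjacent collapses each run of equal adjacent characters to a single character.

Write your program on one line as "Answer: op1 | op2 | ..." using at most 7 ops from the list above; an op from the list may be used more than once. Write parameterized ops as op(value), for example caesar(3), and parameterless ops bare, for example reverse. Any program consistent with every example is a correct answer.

caesar(13) | reverse | drop_vowels | swapcase | dedupe_adjacent | take(2)

Check, running the answer program on each example:
  "vyrf" -> "iles" -> "seli" -> "sl" -> "SL" -> "SL" -> "SL"
  "iswnfac" -> "vfjasnp" -> "pnsajfv" -> "pnsjfv" -> "PNSJFV" -> "PNSJFV" -> "PN"
  "strrx" -> "fgeek" -> "keegf" -> "kgf" -> "KGF" -> "KGF" -> "KG"
  "wflrjdhsg" -> "jsyewquft" -> "tfuqweysj" -> "tfqwysj" -> "TFQWYSJ" -> "TFQWYSJ" -> "TF"
  "opp" -> "bcc" -> "ccb" -> "ccb" -> "CCB" -> "CB" -> "CB"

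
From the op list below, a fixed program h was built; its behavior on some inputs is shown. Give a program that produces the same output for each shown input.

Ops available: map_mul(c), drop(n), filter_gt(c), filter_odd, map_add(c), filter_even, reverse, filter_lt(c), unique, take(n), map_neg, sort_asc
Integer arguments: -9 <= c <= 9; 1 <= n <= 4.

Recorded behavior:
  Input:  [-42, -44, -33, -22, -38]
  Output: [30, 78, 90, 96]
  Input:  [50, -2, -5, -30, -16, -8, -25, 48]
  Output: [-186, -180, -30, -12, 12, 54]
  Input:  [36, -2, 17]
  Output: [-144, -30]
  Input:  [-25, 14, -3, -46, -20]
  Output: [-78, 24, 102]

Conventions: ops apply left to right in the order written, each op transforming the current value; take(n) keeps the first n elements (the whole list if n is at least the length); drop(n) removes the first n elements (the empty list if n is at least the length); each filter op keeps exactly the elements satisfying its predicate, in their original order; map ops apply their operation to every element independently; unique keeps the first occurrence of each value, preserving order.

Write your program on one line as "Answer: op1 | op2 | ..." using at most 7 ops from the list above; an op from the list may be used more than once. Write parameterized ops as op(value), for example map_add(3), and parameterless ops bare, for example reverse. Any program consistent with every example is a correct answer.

map_add(6) | map_add(6) | reverse | map_mul(-3) | sort_asc | filter_even

Check, running the answer program on each example:
  [-42, -44, -33, -22, -38] -> [-36, -38, -27, -16, -32] -> [-30, -32, -21, -10, -26] -> [-26, -10, -21, -32, -30] -> [78, 30, 63, 96, 90] -> [30, 63, 78, 90, 96] -> [30, 78, 90, 96]
  [50, -2, -5, -30, -16, -8, -25, 48] -> [56, 4, 1, -24, -10, -2, -19, 54] -> [62, 10, 7, -18, -4, 4, -13, 60] -> [60, -13, 4, -4, -18, 7, 10, 62] -> [-180, 39, -12, 12, 54, -21, -30, -186] -> [-186, -180, -30, -21, -12, 12, 39, 54] -> [-186, -180, -30, -12, 12, 54]
  [36, -2, 17] -> [42, 4, 23] -> [48, 10, 29] -> [29, 10, 48] -> [-87, -30, -144] -> [-144, -87, -30] -> [-144, -30]
  [-25, 14, -3, -46, -20] -> [-19, 20, 3, -40, -14] -> [-13, 26, 9, -34, -8] -> [-8, -34, 9, 26, -13] -> [24, 102, -27, -78, 39] -> [-78, -27, 24, 39, 102] -> [-78, 24, 102]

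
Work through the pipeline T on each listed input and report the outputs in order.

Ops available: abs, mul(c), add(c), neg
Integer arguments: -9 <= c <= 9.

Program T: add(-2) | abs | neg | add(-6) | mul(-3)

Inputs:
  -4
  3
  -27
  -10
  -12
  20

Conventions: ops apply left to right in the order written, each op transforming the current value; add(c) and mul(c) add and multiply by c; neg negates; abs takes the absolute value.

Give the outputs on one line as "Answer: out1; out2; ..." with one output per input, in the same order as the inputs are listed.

36; 21; 105; 54; 60; 72

Execution, op by op:
  -4 -> -6 -> 6 -> -6 -> -12 -> 36
  3 -> 1 -> 1 -> -1 -> -7 -> 21
  -27 -> -29 -> 29 -> -29 -> -35 -> 105
  -10 -> -12 -> 12 -> -12 -> -18 -> 54
  -12 -> -14 -> 14 -> -14 -> -20 -> 60
  20 -> 18 -> 18 -> -18 -> -24 -> 72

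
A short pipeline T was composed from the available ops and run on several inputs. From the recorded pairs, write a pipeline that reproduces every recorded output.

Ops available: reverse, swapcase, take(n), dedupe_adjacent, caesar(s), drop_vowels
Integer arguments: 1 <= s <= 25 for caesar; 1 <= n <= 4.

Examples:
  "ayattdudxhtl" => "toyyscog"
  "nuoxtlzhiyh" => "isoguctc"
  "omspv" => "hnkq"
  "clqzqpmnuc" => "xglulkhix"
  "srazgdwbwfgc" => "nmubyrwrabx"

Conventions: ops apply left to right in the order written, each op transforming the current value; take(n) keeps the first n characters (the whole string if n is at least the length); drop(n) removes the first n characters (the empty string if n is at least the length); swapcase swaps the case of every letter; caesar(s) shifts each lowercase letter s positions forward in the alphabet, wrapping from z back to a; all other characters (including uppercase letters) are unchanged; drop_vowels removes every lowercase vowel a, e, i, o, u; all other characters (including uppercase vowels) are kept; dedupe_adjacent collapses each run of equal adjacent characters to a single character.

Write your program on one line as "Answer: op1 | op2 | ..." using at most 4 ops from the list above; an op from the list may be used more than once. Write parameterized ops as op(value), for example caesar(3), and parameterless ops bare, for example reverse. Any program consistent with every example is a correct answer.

dedupe_adjacent | drop_vowels | caesar(21)

Check, running the answer program on each example:
  "ayattdudxhtl" -> "ayatdudxhtl" -> "ytddxhtl" -> "toyyscog"
  "nuoxtlzhiyh" -> "nuoxtlzhiyh" -> "nxtlzhyh" -> "isoguctc"
  "omspv" -> "omspv" -> "mspv" -> "hnkq"
  "clqzqpmnuc" -> "clqzqpmnuc" -> "clqzqpmnc" -> "xglulkhix"
  "srazgdwbwfgc" -> "srazgdwbwfgc" -> "srzgdwbwfgc" -> "nmubyrwrabx"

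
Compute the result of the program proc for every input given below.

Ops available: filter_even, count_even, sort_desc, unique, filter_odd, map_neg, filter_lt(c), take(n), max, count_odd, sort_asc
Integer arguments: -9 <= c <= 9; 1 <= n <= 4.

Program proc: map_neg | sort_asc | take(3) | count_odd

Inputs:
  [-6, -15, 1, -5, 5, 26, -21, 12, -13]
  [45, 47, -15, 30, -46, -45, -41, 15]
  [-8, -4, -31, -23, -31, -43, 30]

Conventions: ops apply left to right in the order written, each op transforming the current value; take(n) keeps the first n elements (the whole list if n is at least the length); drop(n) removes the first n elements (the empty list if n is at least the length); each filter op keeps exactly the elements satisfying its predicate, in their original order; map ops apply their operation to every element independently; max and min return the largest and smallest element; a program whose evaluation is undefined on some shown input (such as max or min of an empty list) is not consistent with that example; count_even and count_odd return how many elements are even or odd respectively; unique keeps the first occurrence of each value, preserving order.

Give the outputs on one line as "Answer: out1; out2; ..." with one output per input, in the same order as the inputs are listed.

Execution, op by op:
  [-6, -15, 1, -5, 5, 26, -21, 12, -13] -> [6, 15, -1, 5, -5, -26, 21, -12, 13] -> [-26, -12, -5, -1, 5, 6, 13, 15, 21] -> [-26, -12, -5] -> 1
  [45, 47, -15, 30, -46, -45, -41, 15] -> [-45, -47, 15, -30, 46, 45, 41, -15] -> [-47, -45, -30, -15, 15, 41, 45, 46] -> [-47, -45, -30] -> 2
  [-8, -4, -31, -23, -31, -43, 30] -> [8, 4, 31, 23, 31, 43, -30] -> [-30, 4, 8, 23, 31, 31, 43] -> [-30, 4, 8] -> 0

1; 2; 0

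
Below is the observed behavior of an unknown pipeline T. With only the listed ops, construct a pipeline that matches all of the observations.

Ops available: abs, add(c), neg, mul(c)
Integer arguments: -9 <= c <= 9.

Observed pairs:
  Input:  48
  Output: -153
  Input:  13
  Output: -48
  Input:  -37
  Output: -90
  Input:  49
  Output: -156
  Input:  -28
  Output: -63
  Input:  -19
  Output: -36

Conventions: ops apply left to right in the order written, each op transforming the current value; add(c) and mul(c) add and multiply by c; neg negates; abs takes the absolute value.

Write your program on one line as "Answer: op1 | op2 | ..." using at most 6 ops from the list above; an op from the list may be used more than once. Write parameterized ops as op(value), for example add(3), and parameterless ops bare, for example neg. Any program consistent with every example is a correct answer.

add(5) | abs | mul(3) | add(-6) | neg

Check, running the answer program on each example:
  48 -> 53 -> 53 -> 159 -> 153 -> -153
  13 -> 18 -> 18 -> 54 -> 48 -> -48
  -37 -> -32 -> 32 -> 96 -> 90 -> -90
  49 -> 54 -> 54 -> 162 -> 156 -> -156
  -28 -> -23 -> 23 -> 69 -> 63 -> -63
  -19 -> -14 -> 14 -> 42 -> 36 -> -36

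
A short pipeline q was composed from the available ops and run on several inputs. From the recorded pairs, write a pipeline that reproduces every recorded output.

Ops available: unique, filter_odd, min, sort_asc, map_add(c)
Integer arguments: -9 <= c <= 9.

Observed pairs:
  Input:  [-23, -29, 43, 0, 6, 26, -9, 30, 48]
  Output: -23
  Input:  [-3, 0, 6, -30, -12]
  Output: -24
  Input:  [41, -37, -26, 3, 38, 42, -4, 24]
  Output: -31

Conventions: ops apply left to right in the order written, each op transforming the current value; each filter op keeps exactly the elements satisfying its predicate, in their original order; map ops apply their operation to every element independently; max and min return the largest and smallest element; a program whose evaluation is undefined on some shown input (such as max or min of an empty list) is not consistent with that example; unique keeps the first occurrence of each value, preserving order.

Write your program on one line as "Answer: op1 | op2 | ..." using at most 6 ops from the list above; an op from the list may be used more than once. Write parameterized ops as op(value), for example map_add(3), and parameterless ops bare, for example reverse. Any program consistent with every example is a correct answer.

map_add(7) | sort_asc | map_add(-4) | map_add(3) | min

Check, running the answer program on each example:
  [-23, -29, 43, 0, 6, 26, -9, 30, 48] -> [-16, -22, 50, 7, 13, 33, -2, 37, 55] -> [-22, -16, -2, 7, 13, 33, 37, 50, 55] -> [-26, -20, -6, 3, 9, 29, 33, 46, 51] -> [-23, -17, -3, 6, 12, 32, 36, 49, 54] -> -23
  [-3, 0, 6, -30, -12] -> [4, 7, 13, -23, -5] -> [-23, -5, 4, 7, 13] -> [-27, -9, 0, 3, 9] -> [-24, -6, 3, 6, 12] -> -24
  [41, -37, -26, 3, 38, 42, -4, 24] -> [48, -30, -19, 10, 45, 49, 3, 31] -> [-30, -19, 3, 10, 31, 45, 48, 49] -> [-34, -23, -1, 6, 27, 41, 44, 45] -> [-31, -20, 2, 9, 30, 44, 47, 48] -> -31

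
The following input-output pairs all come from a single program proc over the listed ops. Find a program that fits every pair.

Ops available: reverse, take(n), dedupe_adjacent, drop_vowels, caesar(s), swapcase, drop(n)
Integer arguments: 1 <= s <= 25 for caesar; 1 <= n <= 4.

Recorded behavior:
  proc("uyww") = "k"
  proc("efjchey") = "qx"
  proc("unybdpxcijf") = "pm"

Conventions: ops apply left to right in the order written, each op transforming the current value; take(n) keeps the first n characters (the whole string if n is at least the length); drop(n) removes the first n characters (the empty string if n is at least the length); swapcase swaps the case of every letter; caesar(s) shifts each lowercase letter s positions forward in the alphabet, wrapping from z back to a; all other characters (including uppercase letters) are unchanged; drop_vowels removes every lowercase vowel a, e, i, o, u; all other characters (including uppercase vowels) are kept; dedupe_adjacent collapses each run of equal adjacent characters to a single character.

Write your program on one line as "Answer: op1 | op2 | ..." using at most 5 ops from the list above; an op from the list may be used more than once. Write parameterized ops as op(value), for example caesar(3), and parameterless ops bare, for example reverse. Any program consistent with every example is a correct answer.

take(4) | drop(2) | reverse | dedupe_adjacent | caesar(14)

Check, running the answer program on each example:
  "uyww" -> "uyww" -> "ww" -> "ww" -> "w" -> "k"
  "efjchey" -> "efjc" -> "jc" -> "cj" -> "cj" -> "qx"
  "unybdpxcijf" -> "unyb" -> "yb" -> "by" -> "by" -> "pm"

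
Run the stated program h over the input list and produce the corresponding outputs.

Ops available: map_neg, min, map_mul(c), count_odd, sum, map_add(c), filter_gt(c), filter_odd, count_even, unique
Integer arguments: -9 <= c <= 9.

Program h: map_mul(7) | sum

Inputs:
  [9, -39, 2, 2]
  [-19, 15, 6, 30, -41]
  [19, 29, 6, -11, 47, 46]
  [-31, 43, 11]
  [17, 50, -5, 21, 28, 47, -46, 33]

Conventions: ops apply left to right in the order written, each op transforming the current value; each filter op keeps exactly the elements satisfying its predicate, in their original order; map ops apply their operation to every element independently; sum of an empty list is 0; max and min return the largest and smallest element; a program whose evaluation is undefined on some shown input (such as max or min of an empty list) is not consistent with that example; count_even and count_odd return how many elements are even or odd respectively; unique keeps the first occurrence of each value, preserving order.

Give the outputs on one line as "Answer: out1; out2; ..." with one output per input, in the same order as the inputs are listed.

Execution, op by op:
  [9, -39, 2, 2] -> [63, -273, 14, 14] -> -182
  [-19, 15, 6, 30, -41] -> [-133, 105, 42, 210, -287] -> -63
  [19, 29, 6, -11, 47, 46] -> [133, 203, 42, -77, 329, 322] -> 952
  [-31, 43, 11] -> [-217, 301, 77] -> 161
  [17, 50, -5, 21, 28, 47, -46, 33] -> [119, 350, -35, 147, 196, 329, -322, 231] -> 1015

-182; -63; 952; 161; 1015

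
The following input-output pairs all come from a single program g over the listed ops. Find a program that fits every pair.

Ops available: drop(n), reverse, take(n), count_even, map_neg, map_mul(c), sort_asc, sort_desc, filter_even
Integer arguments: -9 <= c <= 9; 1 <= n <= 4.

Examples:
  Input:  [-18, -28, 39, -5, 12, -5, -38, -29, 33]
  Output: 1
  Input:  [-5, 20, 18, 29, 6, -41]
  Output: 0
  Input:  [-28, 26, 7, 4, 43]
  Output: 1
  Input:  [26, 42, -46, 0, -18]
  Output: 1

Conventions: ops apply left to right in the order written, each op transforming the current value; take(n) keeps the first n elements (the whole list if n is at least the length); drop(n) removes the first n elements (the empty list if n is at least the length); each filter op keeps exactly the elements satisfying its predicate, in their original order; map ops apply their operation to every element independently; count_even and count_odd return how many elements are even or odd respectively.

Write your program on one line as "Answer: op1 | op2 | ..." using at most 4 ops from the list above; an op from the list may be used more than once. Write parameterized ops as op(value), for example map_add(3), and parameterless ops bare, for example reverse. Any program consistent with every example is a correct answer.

take(1) | map_neg | count_even

Check, running the answer program on each example:
  [-18, -28, 39, -5, 12, -5, -38, -29, 33] -> [-18] -> [18] -> 1
  [-5, 20, 18, 29, 6, -41] -> [-5] -> [5] -> 0
  [-28, 26, 7, 4, 43] -> [-28] -> [28] -> 1
  [26, 42, -46, 0, -18] -> [26] -> [-26] -> 1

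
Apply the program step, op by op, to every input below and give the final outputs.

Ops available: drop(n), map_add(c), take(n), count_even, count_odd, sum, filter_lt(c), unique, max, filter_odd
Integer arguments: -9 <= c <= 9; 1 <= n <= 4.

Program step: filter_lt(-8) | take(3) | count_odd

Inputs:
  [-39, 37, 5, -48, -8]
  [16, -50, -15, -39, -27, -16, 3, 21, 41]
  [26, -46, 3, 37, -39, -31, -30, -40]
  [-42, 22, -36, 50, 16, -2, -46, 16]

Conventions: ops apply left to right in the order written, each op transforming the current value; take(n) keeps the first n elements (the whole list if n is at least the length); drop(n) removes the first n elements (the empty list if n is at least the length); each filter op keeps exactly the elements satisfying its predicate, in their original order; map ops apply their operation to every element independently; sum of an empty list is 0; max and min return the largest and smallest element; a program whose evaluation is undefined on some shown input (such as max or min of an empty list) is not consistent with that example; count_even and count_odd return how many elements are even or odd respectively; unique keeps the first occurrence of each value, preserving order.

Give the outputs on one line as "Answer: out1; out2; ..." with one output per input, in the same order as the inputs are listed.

Execution, op by op:
  [-39, 37, 5, -48, -8] -> [-39, -48] -> [-39, -48] -> 1
  [16, -50, -15, -39, -27, -16, 3, 21, 41] -> [-50, -15, -39, -27, -16] -> [-50, -15, -39] -> 2
  [26, -46, 3, 37, -39, -31, -30, -40] -> [-46, -39, -31, -30, -40] -> [-46, -39, -31] -> 2
  [-42, 22, -36, 50, 16, -2, -46, 16] -> [-42, -36, -46] -> [-42, -36, -46] -> 0

1; 2; 2; 0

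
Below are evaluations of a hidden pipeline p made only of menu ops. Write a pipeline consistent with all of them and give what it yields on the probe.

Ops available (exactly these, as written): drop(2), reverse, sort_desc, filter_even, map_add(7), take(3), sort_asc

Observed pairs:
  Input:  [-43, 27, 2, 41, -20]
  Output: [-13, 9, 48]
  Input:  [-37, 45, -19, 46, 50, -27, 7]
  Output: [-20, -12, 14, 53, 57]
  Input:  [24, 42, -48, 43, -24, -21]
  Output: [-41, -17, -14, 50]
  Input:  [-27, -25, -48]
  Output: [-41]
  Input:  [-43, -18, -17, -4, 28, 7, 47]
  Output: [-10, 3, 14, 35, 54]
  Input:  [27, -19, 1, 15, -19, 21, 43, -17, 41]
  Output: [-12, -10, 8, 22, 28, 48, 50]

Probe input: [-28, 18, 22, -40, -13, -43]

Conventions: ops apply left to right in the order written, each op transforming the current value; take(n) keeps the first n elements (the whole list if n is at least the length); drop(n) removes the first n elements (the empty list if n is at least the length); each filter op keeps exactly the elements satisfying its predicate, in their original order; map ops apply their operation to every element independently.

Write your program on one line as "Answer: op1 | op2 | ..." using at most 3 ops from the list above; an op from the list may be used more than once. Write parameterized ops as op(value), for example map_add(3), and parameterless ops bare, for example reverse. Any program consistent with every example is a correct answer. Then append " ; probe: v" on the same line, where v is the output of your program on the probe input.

map_add(7) | drop(2) | sort_asc ; probe: [-36, -33, -6, 29]

Check, running the answer program on each example:
  [-43, 27, 2, 41, -20] -> [-36, 34, 9, 48, -13] -> [9, 48, -13] -> [-13, 9, 48]
  [-37, 45, -19, 46, 50, -27, 7] -> [-30, 52, -12, 53, 57, -20, 14] -> [-12, 53, 57, -20, 14] -> [-20, -12, 14, 53, 57]
  [24, 42, -48, 43, -24, -21] -> [31, 49, -41, 50, -17, -14] -> [-41, 50, -17, -14] -> [-41, -17, -14, 50]
  [-27, -25, -48] -> [-20, -18, -41] -> [-41] -> [-41]
  [-43, -18, -17, -4, 28, 7, 47] -> [-36, -11, -10, 3, 35, 14, 54] -> [-10, 3, 35, 14, 54] -> [-10, 3, 14, 35, 54]
  [27, -19, 1, 15, -19, 21, 43, -17, 41] -> [34, -12, 8, 22, -12, 28, 50, -10, 48] -> [8, 22, -12, 28, 50, -10, 48] -> [-12, -10, 8, 22, 28, 48, 50]
  probe: [-28, 18, 22, -40, -13, -43] -> [-21, 25, 29, -33, -6, -36] -> [29, -33, -6, -36] -> [-36, -33, -6, 29]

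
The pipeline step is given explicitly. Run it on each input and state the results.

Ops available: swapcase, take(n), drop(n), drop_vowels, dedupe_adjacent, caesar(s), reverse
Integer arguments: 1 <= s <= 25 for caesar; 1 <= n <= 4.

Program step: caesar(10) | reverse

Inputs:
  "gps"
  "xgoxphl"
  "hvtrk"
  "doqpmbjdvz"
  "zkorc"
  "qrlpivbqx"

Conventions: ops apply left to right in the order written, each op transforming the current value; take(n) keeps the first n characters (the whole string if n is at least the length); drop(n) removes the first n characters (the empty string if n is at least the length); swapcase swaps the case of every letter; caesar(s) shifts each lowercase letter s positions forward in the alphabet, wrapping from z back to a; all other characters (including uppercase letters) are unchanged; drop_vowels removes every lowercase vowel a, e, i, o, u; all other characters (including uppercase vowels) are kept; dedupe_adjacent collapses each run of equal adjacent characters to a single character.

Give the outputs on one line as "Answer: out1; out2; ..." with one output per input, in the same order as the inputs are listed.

"czq"; "vrzhyqh"; "ubdfr"; "jfntlwzayn"; "mbyuj"; "halfszvba"

Execution, op by op:
  "gps" -> "qzc" -> "czq"
  "xgoxphl" -> "hqyhzrv" -> "vrzhyqh"
  "hvtrk" -> "rfdbu" -> "ubdfr"
  "doqpmbjdvz" -> "nyazwltnfj" -> "jfntlwzayn"
  "zkorc" -> "juybm" -> "mbyuj"
  "qrlpivbqx" -> "abvzsflah" -> "halfszvba"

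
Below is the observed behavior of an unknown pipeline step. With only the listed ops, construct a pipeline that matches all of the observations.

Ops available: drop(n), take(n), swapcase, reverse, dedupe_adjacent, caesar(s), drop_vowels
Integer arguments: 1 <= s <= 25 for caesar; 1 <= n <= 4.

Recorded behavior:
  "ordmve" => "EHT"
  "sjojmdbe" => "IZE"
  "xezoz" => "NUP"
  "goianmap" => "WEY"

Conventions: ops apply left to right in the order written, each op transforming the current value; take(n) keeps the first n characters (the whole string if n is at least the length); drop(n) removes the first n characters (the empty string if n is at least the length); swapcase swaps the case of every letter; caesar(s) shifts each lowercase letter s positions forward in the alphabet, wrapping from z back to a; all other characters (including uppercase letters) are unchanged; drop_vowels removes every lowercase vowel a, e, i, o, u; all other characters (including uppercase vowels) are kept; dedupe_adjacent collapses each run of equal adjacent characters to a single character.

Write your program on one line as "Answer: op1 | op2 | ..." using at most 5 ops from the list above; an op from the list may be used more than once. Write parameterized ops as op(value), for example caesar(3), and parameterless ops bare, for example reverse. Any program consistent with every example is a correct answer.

caesar(10) | take(3) | caesar(6) | swapcase

Check, running the answer program on each example:
  "ordmve" -> "ybnwfo" -> "ybn" -> "eht" -> "EHT"
  "sjojmdbe" -> "ctytwnlo" -> "cty" -> "ize" -> "IZE"
  "xezoz" -> "hojyj" -> "hoj" -> "nup" -> "NUP"
  "goianmap" -> "qyskxwkz" -> "qys" -> "wey" -> "WEY"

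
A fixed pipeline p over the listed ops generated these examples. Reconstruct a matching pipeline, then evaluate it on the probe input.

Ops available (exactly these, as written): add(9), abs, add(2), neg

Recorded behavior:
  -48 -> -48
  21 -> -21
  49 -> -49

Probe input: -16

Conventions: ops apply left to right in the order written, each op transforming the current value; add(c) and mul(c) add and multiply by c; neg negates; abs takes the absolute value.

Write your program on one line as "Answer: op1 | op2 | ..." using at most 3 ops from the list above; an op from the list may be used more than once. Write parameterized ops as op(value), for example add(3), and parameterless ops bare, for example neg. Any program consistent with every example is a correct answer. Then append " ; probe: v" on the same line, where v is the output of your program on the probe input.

neg | abs | neg ; probe: -16

Check, running the answer program on each example:
  -48 -> 48 -> 48 -> -48
  21 -> -21 -> 21 -> -21
  49 -> -49 -> 49 -> -49
  probe: -16 -> 16 -> 16 -> -16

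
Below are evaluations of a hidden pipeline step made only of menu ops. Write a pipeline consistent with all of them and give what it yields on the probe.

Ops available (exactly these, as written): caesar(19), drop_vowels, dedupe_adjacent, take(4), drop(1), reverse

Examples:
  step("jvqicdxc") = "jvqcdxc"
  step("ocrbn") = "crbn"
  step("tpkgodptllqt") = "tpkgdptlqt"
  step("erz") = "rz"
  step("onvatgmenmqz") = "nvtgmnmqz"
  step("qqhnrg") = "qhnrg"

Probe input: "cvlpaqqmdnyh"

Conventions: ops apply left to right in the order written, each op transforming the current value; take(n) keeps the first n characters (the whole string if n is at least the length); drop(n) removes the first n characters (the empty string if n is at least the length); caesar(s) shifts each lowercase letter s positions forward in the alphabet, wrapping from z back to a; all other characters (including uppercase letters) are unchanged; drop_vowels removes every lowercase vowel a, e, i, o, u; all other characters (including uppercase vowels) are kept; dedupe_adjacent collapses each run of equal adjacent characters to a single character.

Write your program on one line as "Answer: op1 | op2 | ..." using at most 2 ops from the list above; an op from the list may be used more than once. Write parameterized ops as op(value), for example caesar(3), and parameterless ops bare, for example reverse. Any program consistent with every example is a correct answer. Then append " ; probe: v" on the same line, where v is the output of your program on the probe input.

dedupe_adjacent | drop_vowels ; probe: "cvlpqmdnyh"

Check, running the answer program on each example:
  "jvqicdxc" -> "jvqicdxc" -> "jvqcdxc"
  "ocrbn" -> "ocrbn" -> "crbn"
  "tpkgodptllqt" -> "tpkgodptlqt" -> "tpkgdptlqt"
  "erz" -> "erz" -> "rz"
  "onvatgmenmqz" -> "onvatgmenmqz" -> "nvtgmnmqz"
  "qqhnrg" -> "qhnrg" -> "qhnrg"
  probe: "cvlpaqqmdnyh" -> "cvlpaqmdnyh" -> "cvlpqmdnyh"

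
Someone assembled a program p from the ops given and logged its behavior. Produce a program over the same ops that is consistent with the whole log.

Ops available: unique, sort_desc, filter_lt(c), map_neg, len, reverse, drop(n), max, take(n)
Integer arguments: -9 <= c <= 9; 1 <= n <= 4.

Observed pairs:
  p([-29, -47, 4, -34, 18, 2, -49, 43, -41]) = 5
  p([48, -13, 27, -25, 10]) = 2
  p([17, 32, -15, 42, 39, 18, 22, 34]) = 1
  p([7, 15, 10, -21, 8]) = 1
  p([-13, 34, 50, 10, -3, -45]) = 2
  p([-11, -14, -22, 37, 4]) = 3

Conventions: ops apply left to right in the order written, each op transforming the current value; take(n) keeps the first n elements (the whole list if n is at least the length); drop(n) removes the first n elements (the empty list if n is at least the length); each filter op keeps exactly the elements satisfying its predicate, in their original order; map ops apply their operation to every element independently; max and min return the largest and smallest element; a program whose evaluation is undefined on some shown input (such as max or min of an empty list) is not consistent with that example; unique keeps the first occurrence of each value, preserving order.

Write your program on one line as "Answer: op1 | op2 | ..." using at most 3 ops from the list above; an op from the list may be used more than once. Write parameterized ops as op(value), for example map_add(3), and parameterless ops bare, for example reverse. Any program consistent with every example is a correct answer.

reverse | filter_lt(-8) | len

Check, running the answer program on each example:
  [-29, -47, 4, -34, 18, 2, -49, 43, -41] -> [-41, 43, -49, 2, 18, -34, 4, -47, -29] -> [-41, -49, -34, -47, -29] -> 5
  [48, -13, 27, -25, 10] -> [10, -25, 27, -13, 48] -> [-25, -13] -> 2
  [17, 32, -15, 42, 39, 18, 22, 34] -> [34, 22, 18, 39, 42, -15, 32, 17] -> [-15] -> 1
  [7, 15, 10, -21, 8] -> [8, -21, 10, 15, 7] -> [-21] -> 1
  [-13, 34, 50, 10, -3, -45] -> [-45, -3, 10, 50, 34, -13] -> [-45, -13] -> 2
  [-11, -14, -22, 37, 4] -> [4, 37, -22, -14, -11] -> [-22, -14, -11] -> 3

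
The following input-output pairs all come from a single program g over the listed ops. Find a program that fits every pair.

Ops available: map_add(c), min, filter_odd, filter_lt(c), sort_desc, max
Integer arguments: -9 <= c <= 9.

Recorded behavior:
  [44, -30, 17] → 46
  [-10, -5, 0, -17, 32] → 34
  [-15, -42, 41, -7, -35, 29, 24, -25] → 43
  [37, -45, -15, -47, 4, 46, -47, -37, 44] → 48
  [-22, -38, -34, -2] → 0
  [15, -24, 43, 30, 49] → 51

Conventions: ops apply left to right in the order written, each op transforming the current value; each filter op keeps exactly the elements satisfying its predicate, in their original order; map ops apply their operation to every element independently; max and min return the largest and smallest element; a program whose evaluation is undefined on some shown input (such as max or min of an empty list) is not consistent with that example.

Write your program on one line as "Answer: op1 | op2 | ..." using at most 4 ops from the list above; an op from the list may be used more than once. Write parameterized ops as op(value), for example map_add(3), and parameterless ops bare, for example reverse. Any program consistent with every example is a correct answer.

map_add(-7) | map_add(1) | map_add(8) | max

Check, running the answer program on each example:
  [44, -30, 17] -> [37, -37, 10] -> [38, -36, 11] -> [46, -28, 19] -> 46
  [-10, -5, 0, -17, 32] -> [-17, -12, -7, -24, 25] -> [-16, -11, -6, -23, 26] -> [-8, -3, 2, -15, 34] -> 34
  [-15, -42, 41, -7, -35, 29, 24, -25] -> [-22, -49, 34, -14, -42, 22, 17, -32] -> [-21, -48, 35, -13, -41, 23, 18, -31] -> [-13, -40, 43, -5, -33, 31, 26, -23] -> 43
  [37, -45, -15, -47, 4, 46, -47, -37, 44] -> [30, -52, -22, -54, -3, 39, -54, -44, 37] -> [31, -51, -21, -53, -2, 40, -53, -43, 38] -> [39, -43, -13, -45, 6, 48, -45, -35, 46] -> 48
  [-22, -38, -34, -2] -> [-29, -45, -41, -9] -> [-28, -44, -40, -8] -> [-20, -36, -32, 0] -> 0
  [15, -24, 43, 30, 49] -> [8, -31, 36, 23, 42] -> [9, -30, 37, 24, 43] -> [17, -22, 45, 32, 51] -> 51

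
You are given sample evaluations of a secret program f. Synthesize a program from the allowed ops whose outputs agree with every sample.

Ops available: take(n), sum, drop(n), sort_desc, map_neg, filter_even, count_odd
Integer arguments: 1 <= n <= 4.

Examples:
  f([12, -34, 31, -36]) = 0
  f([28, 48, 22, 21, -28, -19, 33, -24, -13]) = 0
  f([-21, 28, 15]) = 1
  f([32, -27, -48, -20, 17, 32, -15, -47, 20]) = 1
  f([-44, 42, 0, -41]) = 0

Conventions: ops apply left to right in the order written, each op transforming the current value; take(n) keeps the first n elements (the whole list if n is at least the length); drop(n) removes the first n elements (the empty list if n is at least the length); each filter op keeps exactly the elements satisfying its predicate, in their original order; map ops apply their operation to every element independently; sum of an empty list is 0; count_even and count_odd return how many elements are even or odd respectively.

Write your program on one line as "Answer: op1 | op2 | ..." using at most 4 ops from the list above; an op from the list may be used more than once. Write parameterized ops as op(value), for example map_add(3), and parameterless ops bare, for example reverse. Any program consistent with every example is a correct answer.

take(4) | take(2) | map_neg | count_odd

Check, running the answer program on each example:
  [12, -34, 31, -36] -> [12, -34, 31, -36] -> [12, -34] -> [-12, 34] -> 0
  [28, 48, 22, 21, -28, -19, 33, -24, -13] -> [28, 48, 22, 21] -> [28, 48] -> [-28, -48] -> 0
  [-21, 28, 15] -> [-21, 28, 15] -> [-21, 28] -> [21, -28] -> 1
  [32, -27, -48, -20, 17, 32, -15, -47, 20] -> [32, -27, -48, -20] -> [32, -27] -> [-32, 27] -> 1
  [-44, 42, 0, -41] -> [-44, 42, 0, -41] -> [-44, 42] -> [44, -42] -> 0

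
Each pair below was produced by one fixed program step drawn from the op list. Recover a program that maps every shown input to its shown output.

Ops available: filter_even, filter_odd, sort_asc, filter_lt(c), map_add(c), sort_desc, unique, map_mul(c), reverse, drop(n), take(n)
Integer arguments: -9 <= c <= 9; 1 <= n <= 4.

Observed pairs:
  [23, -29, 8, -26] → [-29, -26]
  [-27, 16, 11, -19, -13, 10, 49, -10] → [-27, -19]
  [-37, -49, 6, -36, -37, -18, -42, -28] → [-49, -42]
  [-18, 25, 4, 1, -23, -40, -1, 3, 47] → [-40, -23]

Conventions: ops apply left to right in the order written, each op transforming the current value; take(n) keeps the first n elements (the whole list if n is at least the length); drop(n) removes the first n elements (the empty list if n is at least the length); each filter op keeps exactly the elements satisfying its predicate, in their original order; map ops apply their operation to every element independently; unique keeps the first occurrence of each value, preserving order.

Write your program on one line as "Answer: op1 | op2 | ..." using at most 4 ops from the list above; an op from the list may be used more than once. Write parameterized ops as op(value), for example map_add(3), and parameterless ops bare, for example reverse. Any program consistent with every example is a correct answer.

sort_asc | filter_lt(-8) | take(2)

Check, running the answer program on each example:
  [23, -29, 8, -26] -> [-29, -26, 8, 23] -> [-29, -26] -> [-29, -26]
  [-27, 16, 11, -19, -13, 10, 49, -10] -> [-27, -19, -13, -10, 10, 11, 16, 49] -> [-27, -19, -13, -10] -> [-27, -19]
  [-37, -49, 6, -36, -37, -18, -42, -28] -> [-49, -42, -37, -37, -36, -28, -18, 6] -> [-49, -42, -37, -37, -36, -28, -18] -> [-49, -42]
  [-18, 25, 4, 1, -23, -40, -1, 3, 47] -> [-40, -23, -18, -1, 1, 3, 4, 25, 47] -> [-40, -23, -18] -> [-40, -23]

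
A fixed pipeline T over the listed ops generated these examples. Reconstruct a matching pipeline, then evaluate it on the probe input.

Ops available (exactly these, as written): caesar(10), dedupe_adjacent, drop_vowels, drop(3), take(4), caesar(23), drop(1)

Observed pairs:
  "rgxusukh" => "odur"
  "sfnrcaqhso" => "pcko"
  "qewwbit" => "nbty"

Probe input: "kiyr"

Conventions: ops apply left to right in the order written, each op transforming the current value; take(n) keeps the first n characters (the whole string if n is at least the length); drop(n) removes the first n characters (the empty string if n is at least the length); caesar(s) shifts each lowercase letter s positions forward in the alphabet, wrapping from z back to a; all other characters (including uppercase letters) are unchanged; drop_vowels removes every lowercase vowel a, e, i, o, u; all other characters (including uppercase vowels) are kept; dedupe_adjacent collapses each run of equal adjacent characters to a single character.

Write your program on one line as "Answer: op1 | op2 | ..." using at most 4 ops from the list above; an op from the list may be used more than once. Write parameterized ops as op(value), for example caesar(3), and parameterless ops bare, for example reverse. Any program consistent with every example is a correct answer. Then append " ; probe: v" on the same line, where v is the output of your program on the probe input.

caesar(23) | dedupe_adjacent | take(4) ; probe: "hfvo"

Check, running the answer program on each example:
  "rgxusukh" -> "odurprhe" -> "odurprhe" -> "odur"
  "sfnrcaqhso" -> "pckozxnepl" -> "pckozxnepl" -> "pcko"
  "qewwbit" -> "nbttyfq" -> "nbtyfq" -> "nbty"
  probe: "kiyr" -> "hfvo" -> "hfvo" -> "hfvo"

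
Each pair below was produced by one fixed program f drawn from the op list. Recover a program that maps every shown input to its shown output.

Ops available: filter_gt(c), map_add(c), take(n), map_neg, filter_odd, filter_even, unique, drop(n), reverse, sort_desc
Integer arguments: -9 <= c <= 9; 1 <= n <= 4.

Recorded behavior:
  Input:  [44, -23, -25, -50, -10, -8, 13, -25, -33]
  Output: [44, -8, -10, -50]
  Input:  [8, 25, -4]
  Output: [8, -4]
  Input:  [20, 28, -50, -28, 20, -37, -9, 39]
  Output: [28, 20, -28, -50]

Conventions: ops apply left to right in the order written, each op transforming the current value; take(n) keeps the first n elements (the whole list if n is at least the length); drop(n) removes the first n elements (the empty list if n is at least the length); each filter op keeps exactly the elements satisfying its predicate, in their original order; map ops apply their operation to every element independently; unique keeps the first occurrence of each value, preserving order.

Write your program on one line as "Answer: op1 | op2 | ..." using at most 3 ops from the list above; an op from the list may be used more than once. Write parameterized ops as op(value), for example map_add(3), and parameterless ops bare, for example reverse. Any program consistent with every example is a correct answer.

unique | sort_desc | filter_even

Check, running the answer program on each example:
  [44, -23, -25, -50, -10, -8, 13, -25, -33] -> [44, -23, -25, -50, -10, -8, 13, -33] -> [44, 13, -8, -10, -23, -25, -33, -50] -> [44, -8, -10, -50]
  [8, 25, -4] -> [8, 25, -4] -> [25, 8, -4] -> [8, -4]
  [20, 28, -50, -28, 20, -37, -9, 39] -> [20, 28, -50, -28, -37, -9, 39] -> [39, 28, 20, -9, -28, -37, -50] -> [28, 20, -28, -50]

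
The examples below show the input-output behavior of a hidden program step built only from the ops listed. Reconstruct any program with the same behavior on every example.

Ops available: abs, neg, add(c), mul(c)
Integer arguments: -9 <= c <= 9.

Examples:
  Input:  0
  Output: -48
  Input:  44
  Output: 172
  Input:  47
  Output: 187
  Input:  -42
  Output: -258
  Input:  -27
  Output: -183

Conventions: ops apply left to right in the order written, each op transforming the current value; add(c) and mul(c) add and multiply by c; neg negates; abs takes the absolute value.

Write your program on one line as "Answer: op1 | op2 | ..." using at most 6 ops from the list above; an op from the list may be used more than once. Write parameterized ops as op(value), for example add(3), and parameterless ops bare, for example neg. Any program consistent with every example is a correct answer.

add(-1) | add(-9) | mul(-5) | neg | add(2)

Check, running the answer program on each example:
  0 -> -1 -> -10 -> 50 -> -50 -> -48
  44 -> 43 -> 34 -> -170 -> 170 -> 172
  47 -> 46 -> 37 -> -185 -> 185 -> 187
  -42 -> -43 -> -52 -> 260 -> -260 -> -258
  -27 -> -28 -> -37 -> 185 -> -185 -> -183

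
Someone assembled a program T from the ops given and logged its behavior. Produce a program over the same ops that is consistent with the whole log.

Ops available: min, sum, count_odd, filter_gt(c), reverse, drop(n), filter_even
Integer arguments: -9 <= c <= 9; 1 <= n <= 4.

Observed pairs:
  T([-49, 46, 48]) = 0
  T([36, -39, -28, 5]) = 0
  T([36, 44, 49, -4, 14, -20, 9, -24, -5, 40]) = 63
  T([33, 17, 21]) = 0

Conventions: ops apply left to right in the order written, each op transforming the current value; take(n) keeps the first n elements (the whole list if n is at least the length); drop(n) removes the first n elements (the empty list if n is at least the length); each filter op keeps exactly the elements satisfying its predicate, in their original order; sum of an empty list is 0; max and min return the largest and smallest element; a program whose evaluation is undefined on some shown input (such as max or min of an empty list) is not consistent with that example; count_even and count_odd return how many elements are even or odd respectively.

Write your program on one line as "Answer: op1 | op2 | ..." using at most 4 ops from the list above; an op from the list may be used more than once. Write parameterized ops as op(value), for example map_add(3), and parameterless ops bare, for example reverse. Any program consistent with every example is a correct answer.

drop(4) | filter_gt(8) | sum

Check, running the answer program on each example:
  [-49, 46, 48] -> [] -> [] -> 0
  [36, -39, -28, 5] -> [] -> [] -> 0
  [36, 44, 49, -4, 14, -20, 9, -24, -5, 40] -> [14, -20, 9, -24, -5, 40] -> [14, 9, 40] -> 63
  [33, 17, 21] -> [] -> [] -> 0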